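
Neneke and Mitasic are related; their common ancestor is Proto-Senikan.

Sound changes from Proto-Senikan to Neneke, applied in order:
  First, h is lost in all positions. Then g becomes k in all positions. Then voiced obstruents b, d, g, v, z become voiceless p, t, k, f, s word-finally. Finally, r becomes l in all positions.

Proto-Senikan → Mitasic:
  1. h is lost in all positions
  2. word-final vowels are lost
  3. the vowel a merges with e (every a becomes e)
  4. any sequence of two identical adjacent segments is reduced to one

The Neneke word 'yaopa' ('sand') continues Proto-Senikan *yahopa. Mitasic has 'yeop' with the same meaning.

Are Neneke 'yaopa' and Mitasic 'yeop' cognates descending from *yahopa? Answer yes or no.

Derive the expected Mitasic reflex of *yahopa:
Mitasic: *yahopa > yaopa > yaop > yeop  (by h-loss, apocope, vowel merger)
Mitasic 'yeop' matches the regular reflex exactly, so the pair is cognate.

yes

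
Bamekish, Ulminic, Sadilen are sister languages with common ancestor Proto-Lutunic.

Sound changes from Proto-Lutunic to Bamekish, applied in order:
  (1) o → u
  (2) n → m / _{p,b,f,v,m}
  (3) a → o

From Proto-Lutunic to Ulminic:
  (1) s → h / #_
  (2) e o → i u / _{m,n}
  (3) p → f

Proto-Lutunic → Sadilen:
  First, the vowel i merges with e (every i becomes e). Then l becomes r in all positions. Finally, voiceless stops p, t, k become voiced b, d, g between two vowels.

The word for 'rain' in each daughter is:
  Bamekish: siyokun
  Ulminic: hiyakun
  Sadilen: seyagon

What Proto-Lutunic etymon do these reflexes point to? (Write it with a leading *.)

Position 6: Bamekish has u, Ulminic has u, Sadilen has o. Sadilen preserves o here (none of its changes turn any other segment into o), so the proto-segment is *o.
Position 5: Bamekish has k, Ulminic has k, Sadilen has g. Bamekish preserves k here (none of its changes turn any other segment into k), so the proto-segment is *k.
Position 2: Bamekish has i, Ulminic has i, Sadilen has e. Bamekish preserves i here (none of its changes turn any other segment into i), so the proto-segment is *i.
Verify the candidate proto-form against each daughter:
Bamekish: *siyakon > siyakun > siyokun  (by vowel merger, vowel merger)
Ulminic: *siyakon
  siyakon → hiyakon   [debuccalisation]
  hiyakon → hiyakun   [pre-nasal raising]
  hiyakun (rule 3 does not apply)
  giving Ulminic hiyakun.
Sadilen: start from *siyakon.
  rule 1 (vowel merger): siyakon → seyakon
  rule 2: no change — seyakon
  rule 3 (intervocalic voicing): seyakon → seyagon
  ⇒ Sadilen seyagon
No other proto-form is consistent with every reflex, so the reconstruction is *siyakon.

*siyakon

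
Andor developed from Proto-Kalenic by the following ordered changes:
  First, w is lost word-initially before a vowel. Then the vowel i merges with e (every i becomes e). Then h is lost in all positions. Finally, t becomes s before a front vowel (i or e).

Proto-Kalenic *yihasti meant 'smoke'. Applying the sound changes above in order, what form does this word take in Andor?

Andor: *yihasti
  yihasti (rule 1 does not apply)
  yihasti → yehaste   [vowel merger]
  yehaste → yeaste   [h-loss]
  yeaste → yeasse   [palatalisation]
  giving Andor yeasse.

yeasse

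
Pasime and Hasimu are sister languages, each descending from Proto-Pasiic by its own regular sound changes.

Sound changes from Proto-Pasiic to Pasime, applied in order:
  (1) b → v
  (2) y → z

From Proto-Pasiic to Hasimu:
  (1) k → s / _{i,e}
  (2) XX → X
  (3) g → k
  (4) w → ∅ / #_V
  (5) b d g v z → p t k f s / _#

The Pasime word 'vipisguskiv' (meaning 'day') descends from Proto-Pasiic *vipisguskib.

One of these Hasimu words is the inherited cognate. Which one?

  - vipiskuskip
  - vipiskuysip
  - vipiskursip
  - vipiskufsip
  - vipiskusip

vipiskusip

Hasimu: *vipisguskib > vipisgussib > vipisgusib > vipiskusib > vipiskusip  (by palatalisation, degemination, unconditioned shift, final devoicing)
Among the options, 'vipiskusip' alone shows every Hasimu change applied in order.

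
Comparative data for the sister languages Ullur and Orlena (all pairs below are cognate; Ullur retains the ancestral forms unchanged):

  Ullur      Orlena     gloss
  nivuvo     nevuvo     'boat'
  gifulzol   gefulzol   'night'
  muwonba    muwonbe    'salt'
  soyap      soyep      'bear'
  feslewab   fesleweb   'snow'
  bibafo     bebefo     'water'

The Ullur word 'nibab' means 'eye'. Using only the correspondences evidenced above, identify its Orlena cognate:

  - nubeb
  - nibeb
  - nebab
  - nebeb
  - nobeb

bibafo ~ bebefo — Ullur i corresponds to Orlena e after a consonant, before a labial obstruent.
feslewab ~ fesleweb — Ullur a corresponds to Orlena e after a consonant, before a labial obstruent.
Applying these to Ullur 'nibab':
  nibab → nebab   (i→e after a consonant, before a labial obstruent)
  nebab → nebeb   (a→e after a consonant, before a labial obstruent)
So the Orlena cognate is 'nebeb'.

nebeb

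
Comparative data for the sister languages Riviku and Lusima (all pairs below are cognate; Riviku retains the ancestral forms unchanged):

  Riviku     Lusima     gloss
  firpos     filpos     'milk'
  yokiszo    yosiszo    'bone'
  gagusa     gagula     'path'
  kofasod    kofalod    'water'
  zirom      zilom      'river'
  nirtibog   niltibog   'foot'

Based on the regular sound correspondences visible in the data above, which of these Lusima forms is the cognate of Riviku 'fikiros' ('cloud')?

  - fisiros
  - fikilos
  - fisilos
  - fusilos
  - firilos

yokiszo ~ yosiszo — Riviku k corresponds to Lusima s between vowels (before a front vowel).
zirom ~ zilom — Riviku r corresponds to Lusima l between vowels (before a back vowel).
Applying these to Riviku 'fikiros':
  fikiros → fisiros   (k→s between vowels (before a front vowel))
  fisiros → fisilos   (r→l between vowels (before a back vowel))
So the Lusima cognate is 'fisilos'.

fisilos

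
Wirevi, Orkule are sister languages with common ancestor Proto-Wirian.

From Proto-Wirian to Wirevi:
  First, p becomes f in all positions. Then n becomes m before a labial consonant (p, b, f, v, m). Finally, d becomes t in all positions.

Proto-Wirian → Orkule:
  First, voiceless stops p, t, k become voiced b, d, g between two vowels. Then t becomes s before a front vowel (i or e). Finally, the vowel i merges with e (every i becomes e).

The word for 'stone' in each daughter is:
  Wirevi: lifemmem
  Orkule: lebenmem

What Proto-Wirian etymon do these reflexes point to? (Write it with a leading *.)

*lipenmem

Position 2: Wirevi has i, Orkule has e. Wirevi preserves i here (none of its changes turn any other segment into i), so the proto-segment is *i.
Position 5: Wirevi has m, Orkule has n. Orkule preserves n here (none of its changes turn any other segment into n), so the proto-segment is *n.
Position 3: Wirevi has f, Orkule has b. Taking the neighbouring segments as reconstructed: Wirevi f could go back to *p or *f; Orkule b could go back to *p or *b — the one source consistent with every daughter is *p.
Verify the candidate proto-form against each daughter:
Wirevi: *lipenmem
  lipenmem → lifenmem   [unconditioned shift]
  lifenmem → lifemmem   [nasal place assimilation]
  lifemmem (rule 3 does not apply)
  giving Wirevi lifemmem.
Orkule: *lipenmem > libenmem > lebenmem  (by intervocalic voicing, vowel merger)
*lipenmem is the unique common source.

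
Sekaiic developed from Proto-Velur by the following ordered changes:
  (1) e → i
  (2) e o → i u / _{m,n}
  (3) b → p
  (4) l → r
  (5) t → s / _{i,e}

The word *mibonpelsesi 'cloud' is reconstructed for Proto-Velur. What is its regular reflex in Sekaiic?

Sekaiic: *mibonpelsesi > mibonpilsisi > mibunpilsisi > mipunpilsisi > mipunpirsisi  (by vowel merger, pre-nasal raising, unconditioned shift, unconditioned shift)

mipunpirsisi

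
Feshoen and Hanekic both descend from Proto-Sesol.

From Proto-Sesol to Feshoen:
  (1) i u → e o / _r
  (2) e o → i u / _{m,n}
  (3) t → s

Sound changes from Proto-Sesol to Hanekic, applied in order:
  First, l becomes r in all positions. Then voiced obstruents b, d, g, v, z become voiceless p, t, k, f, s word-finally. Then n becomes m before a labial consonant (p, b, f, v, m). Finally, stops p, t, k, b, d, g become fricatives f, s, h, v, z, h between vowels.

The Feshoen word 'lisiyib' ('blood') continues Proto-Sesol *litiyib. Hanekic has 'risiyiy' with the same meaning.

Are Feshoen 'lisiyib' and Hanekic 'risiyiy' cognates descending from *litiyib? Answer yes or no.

Derive the expected Hanekic reflex of *litiyib:
Hanekic: *litiyib
  litiyib → ritiyib   [unconditioned shift]
  ritiyib → ritiyip   [final devoicing]
  ritiyip (rule 3 does not apply)
  ritiyip → risiyip   [intervocalic lenition]
  giving Hanekic risiyip.
The regular Hanekic reflex would be 'risiyip', but the attested form is 'risiyiy'. The correspondence is irregular, so they are not cognates (the Hanekic form has a different source).

no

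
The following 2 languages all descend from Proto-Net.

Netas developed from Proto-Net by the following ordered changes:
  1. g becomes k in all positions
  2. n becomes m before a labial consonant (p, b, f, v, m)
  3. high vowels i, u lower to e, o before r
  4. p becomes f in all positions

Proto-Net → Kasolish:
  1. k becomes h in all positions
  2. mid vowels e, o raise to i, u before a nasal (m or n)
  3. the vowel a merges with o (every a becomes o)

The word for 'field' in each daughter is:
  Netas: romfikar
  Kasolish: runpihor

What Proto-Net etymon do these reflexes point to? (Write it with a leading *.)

*ronpikar

Position 2: Netas has o, Kasolish has u. Taking the neighbouring segments as reconstructed: Netas o can only go back to *o; Kasolish u could go back to *o or *u — the one source consistent with every daughter is *o.
Position 6: Netas has k, Kasolish has h. Taking the neighbouring segments as reconstructed: Netas k could go back to *k or *g; Kasolish h could go back to *k or *h — the one source consistent with every daughter is *k.
Continuing position by position gives *ronpikar; check it forward:
Netas: start from *ronpikar.
  rule 1: no change — ronpikar
  rule 2 (nasal place assimilation): ronpikar → rompikar
  rule 3: no change — rompikar
  rule 4 (unconditioned shift): rompikar → romfikar
  ⇒ Netas romfikar
Kasolish: *ronpikar > ronpihar > runpihar > runpihor  (by unconditioned shift, pre-nasal raising, vowel merger)
No other proto-form is consistent with every reflex, so the reconstruction is *ronpikar.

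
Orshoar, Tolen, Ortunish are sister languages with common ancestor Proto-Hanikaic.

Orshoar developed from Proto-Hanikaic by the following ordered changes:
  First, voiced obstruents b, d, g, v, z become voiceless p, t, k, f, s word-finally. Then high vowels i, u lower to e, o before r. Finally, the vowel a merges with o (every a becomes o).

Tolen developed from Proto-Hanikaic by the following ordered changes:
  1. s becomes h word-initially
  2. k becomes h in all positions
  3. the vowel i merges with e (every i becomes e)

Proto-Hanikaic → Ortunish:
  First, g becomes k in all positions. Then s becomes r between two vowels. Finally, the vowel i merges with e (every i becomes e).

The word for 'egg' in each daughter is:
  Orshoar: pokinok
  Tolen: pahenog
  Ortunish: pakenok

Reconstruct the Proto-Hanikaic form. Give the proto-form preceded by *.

Position 7: Orshoar has k, Tolen has g, Ortunish has k. Tolen preserves g here (none of its changes turn any other segment into g), so the proto-segment is *g.
Position 3: Orshoar has k, Tolen has h, Ortunish has k. Taking the neighbouring segments as reconstructed: Orshoar k can only go back to *k; Tolen h could go back to *k or *h; Ortunish k could go back to *k or *g — the one source consistent with every daughter is *k.
This points to *pakinog. Verify forward in each daughter:
Orshoar: start from *pakinog.
  rule 1 (final devoicing): pakinog → pakinok
  rule 2: no change — pakinok
  rule 3 (vowel merger): pakinok → pokinok
  ⇒ Orshoar pokinok
Tolen: *pakinog > pahinog > pahenog  (by unconditioned shift, vowel merger)
Ortunish: *pakinog > pakinok > pakenok  (by unconditioned shift, vowel merger)
*pakinog is the unique common source.

*pakinog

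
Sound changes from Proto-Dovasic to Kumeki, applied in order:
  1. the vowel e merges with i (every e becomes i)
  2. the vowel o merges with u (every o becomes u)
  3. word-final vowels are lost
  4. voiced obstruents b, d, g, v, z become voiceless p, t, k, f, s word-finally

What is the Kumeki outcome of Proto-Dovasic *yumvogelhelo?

Kumeki: *yumvogelhelo > yumvogilhilo > yumvugilhilu > yumvugilhil  (by vowel merger, vowel merger, apocope)

yumvugilhil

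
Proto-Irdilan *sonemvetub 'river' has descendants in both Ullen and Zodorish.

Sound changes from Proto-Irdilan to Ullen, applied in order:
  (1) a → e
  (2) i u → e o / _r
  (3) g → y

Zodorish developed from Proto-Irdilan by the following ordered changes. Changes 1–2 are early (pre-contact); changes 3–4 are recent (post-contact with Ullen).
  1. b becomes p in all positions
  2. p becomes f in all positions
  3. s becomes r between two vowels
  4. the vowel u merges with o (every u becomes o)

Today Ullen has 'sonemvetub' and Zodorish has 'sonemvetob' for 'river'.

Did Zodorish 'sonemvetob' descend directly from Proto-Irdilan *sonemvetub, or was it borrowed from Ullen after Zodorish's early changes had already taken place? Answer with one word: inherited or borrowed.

If inherited, *sonemvetub would pass through all of Zodorish's changes:
Zodorish: *sonemvetub
  sonemvetub → sonemvetup   [unconditioned shift]
  sonemvetup → sonemvetuf   [unconditioned shift]
  sonemvetuf (rule 3 does not apply)
  sonemvetuf → sonemvetof   [vowel merger]
  giving Zodorish sonemvetof.
If borrowed from Ullen 'sonemvetub' after the early changes, it would undergo only the recent ones:
  rule 3 (rhotacism): no change (sonemvetub)
  rule 4 (vowel merger): sonemvetub → sonemvetob
  ⇒ as a loan: sonemvetob
Zodorish 'sonemvetob' matches the loan outcome 'sonemvetob', not the inherited 'sonemvetof' — it skipped the early Zodorish changes, so it was borrowed from Ullen.

borrowed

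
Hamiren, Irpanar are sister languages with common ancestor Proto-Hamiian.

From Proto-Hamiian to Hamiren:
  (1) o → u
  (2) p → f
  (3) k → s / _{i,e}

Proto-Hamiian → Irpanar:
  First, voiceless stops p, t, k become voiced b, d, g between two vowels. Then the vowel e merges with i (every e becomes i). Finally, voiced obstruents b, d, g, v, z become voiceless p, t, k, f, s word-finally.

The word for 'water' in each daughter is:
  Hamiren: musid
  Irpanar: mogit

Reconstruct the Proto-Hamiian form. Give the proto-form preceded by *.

Position 5: Hamiren has d, Irpanar has t. Hamiren preserves d here (none of its changes turn any other segment into d), so the proto-segment is *d.
Position 3: Hamiren has s, Irpanar has g. Taking the neighbouring segments as reconstructed: Hamiren s could go back to *k or *s; Irpanar g could go back to *k or *g — the one source consistent with every daughter is *k.
This points to *mokid. Verify forward in each daughter:
Hamiren: *mokid > mukid > musid  (by vowel merger, palatalisation)
Irpanar: *mokid
  mokid → mogid   [intervocalic voicing]
  mogid (rule 2 does not apply)
  mogid → mogit   [final devoicing]
  giving Irpanar mogit.
Only *mokid yields all of Hamiren musid, Irpanar mogit.

*mokid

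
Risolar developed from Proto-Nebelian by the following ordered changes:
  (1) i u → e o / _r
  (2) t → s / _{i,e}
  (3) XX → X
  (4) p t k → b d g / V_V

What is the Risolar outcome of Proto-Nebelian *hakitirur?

Risolar: *hakitirur
  hakitirur → hakiteror   [pre-rhotic lowering]
  hakiteror → hakiseror   [palatalisation]
  hakiseror (rule 3 does not apply)
  hakiseror → hagiseror   [intervocalic voicing]
  giving Risolar hagiseror.

hagiseror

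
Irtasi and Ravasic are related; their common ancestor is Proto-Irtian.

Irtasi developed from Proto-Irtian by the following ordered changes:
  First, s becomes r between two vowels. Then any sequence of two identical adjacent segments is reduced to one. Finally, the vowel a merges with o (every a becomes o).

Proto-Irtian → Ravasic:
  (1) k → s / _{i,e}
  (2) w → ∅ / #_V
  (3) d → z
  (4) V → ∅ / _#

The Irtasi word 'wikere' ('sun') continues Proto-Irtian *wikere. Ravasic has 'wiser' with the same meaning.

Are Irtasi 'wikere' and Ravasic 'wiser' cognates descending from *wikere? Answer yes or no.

Derive the expected Ravasic reflex of *wikere:
Ravasic: *wikere > wisere > isere > iser  (by palatalisation, glide loss, apocope)
The regular Ravasic reflex would be 'iser', but the attested form is 'wiser'. The correspondence is irregular, so they are not cognates (the Ravasic form has a different source).

no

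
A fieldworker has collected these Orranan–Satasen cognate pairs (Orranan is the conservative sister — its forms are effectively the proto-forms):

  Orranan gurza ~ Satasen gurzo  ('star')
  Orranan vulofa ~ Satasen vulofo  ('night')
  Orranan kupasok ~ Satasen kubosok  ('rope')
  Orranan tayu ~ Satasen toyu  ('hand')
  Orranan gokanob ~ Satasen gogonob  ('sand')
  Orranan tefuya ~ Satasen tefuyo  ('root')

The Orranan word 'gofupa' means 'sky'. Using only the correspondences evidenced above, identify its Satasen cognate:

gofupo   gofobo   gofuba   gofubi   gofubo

kupasok ~ kubosok — Orranan p corresponds to Satasen b between vowels (before a back vowel).
gurza ~ gurzo, vulofa ~ vulofo — Orranan a corresponds to Satasen o word-finally.
Applying these to Orranan 'gofupa':
  gofupa → gofuba   (p→b between vowels (before a back vowel))
  gofuba → gofubo   (a→o word-finally)
So the Satasen cognate is 'gofubo'.

gofubo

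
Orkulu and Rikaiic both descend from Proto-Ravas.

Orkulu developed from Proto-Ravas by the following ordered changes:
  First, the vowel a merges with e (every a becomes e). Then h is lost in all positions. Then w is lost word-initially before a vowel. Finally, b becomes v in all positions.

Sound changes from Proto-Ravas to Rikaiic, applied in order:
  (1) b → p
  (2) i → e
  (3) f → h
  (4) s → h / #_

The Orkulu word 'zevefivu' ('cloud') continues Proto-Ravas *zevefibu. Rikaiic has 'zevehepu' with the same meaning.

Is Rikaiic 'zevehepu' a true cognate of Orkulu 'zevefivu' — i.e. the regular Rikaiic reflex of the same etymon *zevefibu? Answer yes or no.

yes

Derive the expected Rikaiic reflex of *zevefibu:
Rikaiic: start from *zevefibu.
  rule 1 (unconditioned shift): zevefibu → zevefipu
  rule 2 (vowel merger): zevefipu → zevefepu
  rule 3 (unconditioned shift): zevefepu → zevehepu
  rule 4: no change — zevehepu
  ⇒ Rikaiic zevehepu
Rikaiic 'zevehepu' matches the regular reflex exactly, so the pair is cognate.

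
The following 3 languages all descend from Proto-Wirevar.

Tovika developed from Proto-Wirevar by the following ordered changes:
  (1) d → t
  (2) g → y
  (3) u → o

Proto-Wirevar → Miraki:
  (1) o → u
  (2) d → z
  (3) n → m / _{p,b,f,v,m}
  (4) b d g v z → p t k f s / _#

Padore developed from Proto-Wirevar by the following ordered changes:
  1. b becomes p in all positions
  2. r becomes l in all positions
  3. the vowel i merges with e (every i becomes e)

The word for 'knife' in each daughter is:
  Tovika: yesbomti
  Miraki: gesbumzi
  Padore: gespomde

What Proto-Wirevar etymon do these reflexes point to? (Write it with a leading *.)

Position 4: Tovika has b, Miraki has b, Padore has p. Tovika preserves b here (none of its changes turn any other segment into b), so the proto-segment is *b.
Position 1: Tovika has y, Miraki has g, Padore has g. Miraki preserves g here (none of its changes turn any other segment into g), so the proto-segment is *g.
Verify the candidate proto-form against each daughter:
Tovika: start from *gesbomdi.
  rule 1 (unconditioned shift): gesbomdi → gesbomti
  rule 2 (unconditioned shift): gesbomti → yesbomti
  rule 3: no change — yesbomti
  ⇒ Tovika yesbomti
Miraki: *gesbomdi
  gesbomdi → gesbumdi   [vowel merger]
  gesbumdi → gesbumzi   [unconditioned shift]
  gesbumzi (rule 3 does not apply)
  gesbumzi (rule 4 does not apply)
  giving Miraki gesbumzi.
Padore: *gesbomdi > gespomdi > gespomde  (by unconditioned shift, vowel merger)
*gesbomdi is the unique common source.

*gesbomdi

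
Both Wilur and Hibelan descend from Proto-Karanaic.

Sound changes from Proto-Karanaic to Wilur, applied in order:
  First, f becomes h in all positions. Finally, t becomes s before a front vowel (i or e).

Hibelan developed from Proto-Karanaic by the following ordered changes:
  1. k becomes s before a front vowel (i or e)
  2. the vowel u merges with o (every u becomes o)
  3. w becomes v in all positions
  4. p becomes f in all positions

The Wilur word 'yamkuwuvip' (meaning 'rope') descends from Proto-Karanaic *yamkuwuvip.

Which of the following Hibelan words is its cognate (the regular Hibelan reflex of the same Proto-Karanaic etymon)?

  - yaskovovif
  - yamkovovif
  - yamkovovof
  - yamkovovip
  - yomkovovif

yamkovovif

Hibelan: *yamkuwuvip
  yamkuwuvip (rule 1 does not apply)
  yamkuwuvip → yamkowovip   [vowel merger]
  yamkowovip → yamkovovip   [unconditioned shift]
  yamkovovip → yamkovovif   [unconditioned shift]
  giving Hibelan yamkovovif.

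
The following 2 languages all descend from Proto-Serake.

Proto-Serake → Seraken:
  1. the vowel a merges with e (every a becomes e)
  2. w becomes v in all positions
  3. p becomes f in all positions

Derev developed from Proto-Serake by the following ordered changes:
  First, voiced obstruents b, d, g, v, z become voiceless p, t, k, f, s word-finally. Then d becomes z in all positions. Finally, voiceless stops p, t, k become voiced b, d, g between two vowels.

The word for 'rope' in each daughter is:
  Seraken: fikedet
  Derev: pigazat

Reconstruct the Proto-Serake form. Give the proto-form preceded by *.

*pikadat

Position 1: Seraken has f, Derev has p. Taking the neighbouring segments as reconstructed: Seraken f could go back to *p or *f; Derev p can only go back to *p — the one source consistent with every daughter is *p.
Position 3: Seraken has k, Derev has g. Seraken preserves k here (none of its changes turn any other segment into k), so the proto-segment is *k.
This points to *pikadat. Verify forward in each daughter:
Seraken: *pikadat
  pikadat → pikedet   [vowel merger]
  pikedet (rule 2 does not apply)
  pikedet → fikedet   [unconditioned shift]
  giving Seraken fikedet.
Derev: *pikadat > pikazat > pigazat  (by unconditioned shift, intervocalic voicing)
*pikadat is the unique common source.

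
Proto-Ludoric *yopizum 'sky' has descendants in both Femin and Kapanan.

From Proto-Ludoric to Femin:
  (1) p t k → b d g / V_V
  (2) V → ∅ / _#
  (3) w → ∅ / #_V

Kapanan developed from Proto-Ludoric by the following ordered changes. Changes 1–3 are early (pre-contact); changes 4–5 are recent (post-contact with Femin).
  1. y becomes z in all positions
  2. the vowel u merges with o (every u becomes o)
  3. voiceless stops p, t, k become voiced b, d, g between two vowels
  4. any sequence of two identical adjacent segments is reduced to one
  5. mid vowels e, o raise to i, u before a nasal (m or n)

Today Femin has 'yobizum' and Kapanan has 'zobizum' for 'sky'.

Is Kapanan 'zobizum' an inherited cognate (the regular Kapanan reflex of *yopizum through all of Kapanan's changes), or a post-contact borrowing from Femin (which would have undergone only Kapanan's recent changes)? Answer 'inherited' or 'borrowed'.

inherited

If inherited, *yopizum would pass through all of Kapanan's changes:
Kapanan: start from *yopizum.
  rule 1 (unconditioned shift): yopizum → zopizum
  rule 2 (vowel merger): zopizum → zopizom
  rule 3 (intervocalic voicing): zopizom → zobizom
  rule 4: no change — zobizom
  rule 5 (pre-nasal raising): zobizom → zobizum
  ⇒ Kapanan zobizum
If borrowed from Femin 'yobizum' after the early changes, it would undergo only the recent ones:
  rule 4 (degemination): no change (yobizum)
  rule 5 (pre-nasal raising): no change (yobizum)
  ⇒ as a loan: yobizum
Kapanan 'zobizum' matches the inherited outcome exactly, so it is an inherited cognate, not a loan.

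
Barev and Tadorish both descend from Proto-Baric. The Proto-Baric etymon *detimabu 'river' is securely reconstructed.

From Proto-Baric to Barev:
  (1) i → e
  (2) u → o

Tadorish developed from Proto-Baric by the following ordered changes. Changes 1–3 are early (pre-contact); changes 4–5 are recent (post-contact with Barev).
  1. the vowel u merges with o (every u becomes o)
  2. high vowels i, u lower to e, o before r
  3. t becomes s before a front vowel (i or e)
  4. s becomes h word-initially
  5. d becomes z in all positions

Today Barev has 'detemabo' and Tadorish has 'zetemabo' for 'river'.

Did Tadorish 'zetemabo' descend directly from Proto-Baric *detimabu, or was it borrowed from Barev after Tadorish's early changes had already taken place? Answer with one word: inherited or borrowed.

If inherited, *detimabu would pass through all of Tadorish's changes:
Tadorish: *detimabu
  detimabu → detimabo   [vowel merger]
  detimabo (rule 2 does not apply)
  detimabo → desimabo   [palatalisation]
  desimabo (rule 4 does not apply)
  desimabo → zesimabo   [unconditioned shift]
  giving Tadorish zesimabo.
If borrowed from Barev 'detemabo' after the early changes, it would undergo only the recent ones:
  rule 4 (debuccalisation): no change (detemabo)
  rule 5 (unconditioned shift): detemabo → zetemabo
  ⇒ as a loan: zetemabo
Tadorish 'zetemabo' matches the loan outcome 'zetemabo', not the inherited 'zesimabo' — it skipped the early Tadorish changes, so it was borrowed from Barev.

borrowed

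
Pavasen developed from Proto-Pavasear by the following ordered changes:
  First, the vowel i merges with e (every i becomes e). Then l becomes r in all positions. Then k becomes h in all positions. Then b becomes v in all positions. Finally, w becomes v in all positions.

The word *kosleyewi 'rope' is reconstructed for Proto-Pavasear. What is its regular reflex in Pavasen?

hosreyeve

Pavasen: *kosleyewi
  kosleyewi → kosleyewe   [vowel merger]
  kosleyewe → kosreyewe   [unconditioned shift]
  kosreyewe → hosreyewe   [unconditioned shift]
  hosreyewe (rule 4 does not apply)
  hosreyewe → hosreyeve   [unconditioned shift]
  giving Pavasen hosreyeve.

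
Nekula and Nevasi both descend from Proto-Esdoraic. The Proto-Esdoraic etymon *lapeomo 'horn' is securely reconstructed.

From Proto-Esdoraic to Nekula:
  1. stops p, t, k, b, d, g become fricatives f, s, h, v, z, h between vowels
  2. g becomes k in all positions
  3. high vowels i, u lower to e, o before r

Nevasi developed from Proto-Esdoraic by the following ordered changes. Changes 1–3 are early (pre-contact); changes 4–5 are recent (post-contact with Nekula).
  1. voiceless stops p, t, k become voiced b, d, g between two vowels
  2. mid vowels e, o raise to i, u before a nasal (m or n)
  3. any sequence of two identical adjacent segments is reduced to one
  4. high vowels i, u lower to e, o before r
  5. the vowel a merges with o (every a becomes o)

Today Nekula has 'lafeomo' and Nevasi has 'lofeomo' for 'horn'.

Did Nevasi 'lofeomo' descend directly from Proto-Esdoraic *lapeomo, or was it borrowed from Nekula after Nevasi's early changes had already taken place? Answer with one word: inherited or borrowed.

If inherited, *lapeomo would pass through all of Nevasi's changes:
Nevasi: *lapeomo > labeomo > labeumo > lobeumo  (by intervocalic voicing, pre-nasal raising, vowel merger)
If borrowed from Nekula 'lafeomo' after the early changes, it would undergo only the recent ones:
  rule 4 (pre-rhotic lowering): no change (lafeomo)
  rule 5 (vowel merger): lafeomo → lofeomo
  ⇒ as a loan: lofeomo
Nevasi 'lofeomo' matches the loan outcome 'lofeomo', not the inherited 'lobeumo' — it skipped the early Nevasi changes, so it was borrowed from Nekula.

borrowed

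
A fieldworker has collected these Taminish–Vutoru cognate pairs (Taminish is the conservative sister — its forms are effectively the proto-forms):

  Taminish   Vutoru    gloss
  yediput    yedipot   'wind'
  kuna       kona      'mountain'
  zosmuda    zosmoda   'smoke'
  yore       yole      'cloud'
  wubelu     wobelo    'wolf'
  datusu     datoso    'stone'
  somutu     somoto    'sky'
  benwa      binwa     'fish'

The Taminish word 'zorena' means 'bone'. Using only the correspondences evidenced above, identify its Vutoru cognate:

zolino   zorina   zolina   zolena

yore ~ yole — Taminish r corresponds to Vutoru l between vowels (before a front vowel).
benwa ~ binwa — Taminish e corresponds to Vutoru i after a consonant, before a nasal.
Applying these to Taminish 'zorena':
  zorena → zolena   (r→l between vowels (before a front vowel))
  zolena → zolina   (e→i after a consonant, before a nasal)
So the Vutoru cognate is 'zolina'.

zolina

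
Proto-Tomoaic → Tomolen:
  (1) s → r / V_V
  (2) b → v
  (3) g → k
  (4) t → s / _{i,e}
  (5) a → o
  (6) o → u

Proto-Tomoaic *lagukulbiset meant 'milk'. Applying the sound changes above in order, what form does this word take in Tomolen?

lukukulviret

Tomolen: *lagukulbiset
  lagukulbiset → lagukulbiret   [rhotacism]
  lagukulbiret → lagukulviret   [unconditioned shift]
  lagukulviret → lakukulviret   [unconditioned shift]
  lakukulviret (rule 4 does not apply)
  lakukulviret → lokukulviret   [vowel merger]
  lokukulviret → lukukulviret   [vowel merger]
  giving Tomolen lukukulviret.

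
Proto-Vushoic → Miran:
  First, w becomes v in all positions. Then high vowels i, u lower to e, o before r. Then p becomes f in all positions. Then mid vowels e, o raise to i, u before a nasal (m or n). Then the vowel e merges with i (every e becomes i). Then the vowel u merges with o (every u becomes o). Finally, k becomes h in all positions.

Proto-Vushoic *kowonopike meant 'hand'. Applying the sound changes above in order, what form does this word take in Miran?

hovonofihi

Miran: start from *kowonopike.
  rule 1 (unconditioned shift): kowonopike → kovonopike
  rule 2: no change — kovonopike
  rule 3 (unconditioned shift): kovonopike → kovonofike
  rule 4 (pre-nasal raising): kovonofike → kovunofike
  rule 5 (vowel merger): kovunofike → kovunofiki
  rule 6 (vowel merger): kovunofiki → kovonofiki
  rule 7 (unconditioned shift): kovonofiki → hovonofihi
  ⇒ Miran hovonofihi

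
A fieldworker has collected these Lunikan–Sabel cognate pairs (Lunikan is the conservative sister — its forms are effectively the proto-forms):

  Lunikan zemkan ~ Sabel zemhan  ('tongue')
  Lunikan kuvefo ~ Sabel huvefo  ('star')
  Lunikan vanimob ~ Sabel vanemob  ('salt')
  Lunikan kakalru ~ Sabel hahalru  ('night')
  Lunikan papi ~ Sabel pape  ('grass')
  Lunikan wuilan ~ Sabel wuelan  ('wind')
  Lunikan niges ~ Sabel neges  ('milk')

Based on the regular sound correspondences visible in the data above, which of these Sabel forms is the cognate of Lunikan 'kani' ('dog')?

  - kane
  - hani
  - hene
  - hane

hane

kakalru ~ hahalru — Lunikan k corresponds to Sabel h word-initially before a back vowel.
papi ~ pape — Lunikan i corresponds to Sabel e word-finally.
Applying these to Lunikan 'kani':
  kani → hani   (k→h word-initially before a back vowel)
  hani → hane   (i→e word-finally)
So the Sabel cognate is 'hane'.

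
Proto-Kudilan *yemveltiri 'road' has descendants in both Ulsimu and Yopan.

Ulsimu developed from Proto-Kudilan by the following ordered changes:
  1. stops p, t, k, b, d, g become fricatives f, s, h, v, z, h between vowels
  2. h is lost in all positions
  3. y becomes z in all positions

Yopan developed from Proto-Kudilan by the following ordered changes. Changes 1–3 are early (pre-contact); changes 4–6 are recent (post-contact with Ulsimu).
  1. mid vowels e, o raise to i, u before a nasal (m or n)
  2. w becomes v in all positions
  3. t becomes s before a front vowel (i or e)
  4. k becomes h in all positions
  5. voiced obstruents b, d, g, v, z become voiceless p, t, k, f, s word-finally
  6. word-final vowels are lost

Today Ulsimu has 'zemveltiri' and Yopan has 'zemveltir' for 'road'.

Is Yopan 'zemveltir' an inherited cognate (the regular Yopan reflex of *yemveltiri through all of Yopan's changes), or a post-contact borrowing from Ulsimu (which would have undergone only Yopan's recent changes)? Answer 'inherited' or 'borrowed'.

borrowed

If inherited, *yemveltiri would pass through all of Yopan's changes:
Yopan: start from *yemveltiri.
  rule 1 (pre-nasal raising): yemveltiri → yimveltiri
  rule 2: no change — yimveltiri
  rule 3 (palatalisation): yimveltiri → yimvelsiri
  rule 4: no change — yimvelsiri
  rule 5: no change — yimvelsiri
  rule 6 (apocope): yimvelsiri → yimvelsir
  ⇒ Yopan yimvelsir
If borrowed from Ulsimu 'zemveltiri' after the early changes, it would undergo only the recent ones:
  rule 4 (unconditioned shift): no change (zemveltiri)
  rule 5 (final devoicing): no change (zemveltiri)
  rule 6 (apocope): zemveltiri → zemveltir
  ⇒ as a loan: zemveltir
Yopan 'zemveltir' matches the loan outcome 'zemveltir', not the inherited 'yimvelsir' — it skipped the early Yopan changes, so it was borrowed from Ulsimu.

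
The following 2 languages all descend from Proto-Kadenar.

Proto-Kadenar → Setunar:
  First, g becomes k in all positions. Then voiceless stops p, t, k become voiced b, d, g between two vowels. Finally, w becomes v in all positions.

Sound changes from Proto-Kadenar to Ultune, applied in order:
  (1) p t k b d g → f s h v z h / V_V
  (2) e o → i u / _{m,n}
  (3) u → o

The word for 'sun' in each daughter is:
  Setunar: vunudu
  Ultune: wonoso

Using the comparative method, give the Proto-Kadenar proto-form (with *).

Position 2: Setunar has u, Ultune has o. Setunar preserves u here (none of its changes turn any other segment into u), so the proto-segment is *u.
Position 5: Setunar has d, Ultune has s. Taking the neighbouring segments as reconstructed: Setunar d could go back to *t or *d; Ultune s could go back to *t or *s — the one source consistent with every daughter is *t.
Position 1: Setunar has v, Ultune has w. Ultune preserves w here (none of its changes turn any other segment into w), so the proto-segment is *w.
Continuing position by position gives *wunutu; check it forward:
Setunar: *wunutu
  wunutu (rule 1 does not apply)
  wunutu → wunudu   [intervocalic voicing]
  wunudu → vunudu   [unconditioned shift]
  giving Setunar vunudu.
Ultune: *wunutu
  wunutu → wunusu   [intervocalic lenition]
  wunusu (rule 2 does not apply)
  wunusu → wonoso   [vowel merger]
  giving Ultune wonoso.
Only *wunutu yields all of Setunar vunudu, Ultune wonoso.

*wunutu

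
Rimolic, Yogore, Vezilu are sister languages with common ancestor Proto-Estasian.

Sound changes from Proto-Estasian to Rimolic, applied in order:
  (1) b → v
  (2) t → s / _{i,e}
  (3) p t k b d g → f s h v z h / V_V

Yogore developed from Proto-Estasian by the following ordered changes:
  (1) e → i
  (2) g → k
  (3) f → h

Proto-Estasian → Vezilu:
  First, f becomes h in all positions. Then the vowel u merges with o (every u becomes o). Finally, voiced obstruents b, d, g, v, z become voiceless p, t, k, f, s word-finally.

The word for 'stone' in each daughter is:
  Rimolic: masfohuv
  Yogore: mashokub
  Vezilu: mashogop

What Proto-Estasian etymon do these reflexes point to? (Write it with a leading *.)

Position 8: Rimolic has v, Yogore has b, Vezilu has p. Yogore preserves b here (none of its changes turn any other segment into b), so the proto-segment is *b.
Position 4: Rimolic has f, Yogore has h, Vezilu has h. Taking the neighbouring segments as reconstructed: Rimolic f can only go back to *f; Yogore h could go back to *f or *h; Vezilu h could go back to *f or *h — the one source consistent with every daughter is *f.
Position 6: Rimolic has h, Yogore has k, Vezilu has g. Vezilu preserves g here (none of its changes turn any other segment into g), so the proto-segment is *g.
Verify the candidate proto-form against each daughter:
Rimolic: *masfogub > masfoguv > masfohuv  (by unconditioned shift, intervocalic lenition)
Yogore: *masfogub
  masfogub (rule 1 does not apply)
  masfogub → masfokub   [unconditioned shift]
  masfokub → mashokub   [unconditioned shift]
  giving Yogore mashokub.
Vezilu: *masfogub
  masfogub → mashogub   [unconditioned shift]
  mashogub → mashogob   [vowel merger]
  mashogob → mashogop   [final devoicing]
  giving Vezilu mashogop.
Only *masfogub yields all of Rimolic masfohuv, Yogore mashokub, Vezilu mashogop.

*masfogub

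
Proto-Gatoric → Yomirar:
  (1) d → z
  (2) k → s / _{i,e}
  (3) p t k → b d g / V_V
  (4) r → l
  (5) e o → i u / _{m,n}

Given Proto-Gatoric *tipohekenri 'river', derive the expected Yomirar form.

tibohesinli

Yomirar: start from *tipohekenri.
  rule 1: no change — tipohekenri
  rule 2 (palatalisation): tipohekenri → tipohesenri
  rule 3 (intervocalic voicing): tipohesenri → tibohesenri
  rule 4 (unconditioned shift): tibohesenri → tibohesenli
  rule 5 (pre-nasal raising): tibohesenli → tibohesinli
  ⇒ Yomirar tibohesinli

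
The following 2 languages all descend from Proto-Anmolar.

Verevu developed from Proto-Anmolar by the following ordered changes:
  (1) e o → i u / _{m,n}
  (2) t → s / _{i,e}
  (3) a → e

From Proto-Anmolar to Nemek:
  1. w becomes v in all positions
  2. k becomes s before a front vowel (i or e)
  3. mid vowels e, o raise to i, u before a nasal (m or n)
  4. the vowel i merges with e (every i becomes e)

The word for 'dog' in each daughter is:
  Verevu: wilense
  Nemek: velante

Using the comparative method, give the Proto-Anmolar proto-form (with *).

*wilante

Position 1: Verevu has w, Nemek has v. Verevu preserves w here (none of its changes turn any other segment into w), so the proto-segment is *w.
Position 4: Verevu has e, Nemek has a. Nemek preserves a here (none of its changes turn any other segment into a), so the proto-segment is *a.
This points to *wilante. Verify forward in each daughter:
Verevu: *wilante > wilanse > wilense  (by palatalisation, vowel merger)
Nemek: start from *wilante.
  rule 1 (unconditioned shift): wilante → vilante
  rule 2: no change — vilante
  rule 3: no change — vilante
  rule 4 (vowel merger): vilante → velante
  ⇒ Nemek velante
No other proto-form is consistent with every reflex, so the reconstruction is *wilante.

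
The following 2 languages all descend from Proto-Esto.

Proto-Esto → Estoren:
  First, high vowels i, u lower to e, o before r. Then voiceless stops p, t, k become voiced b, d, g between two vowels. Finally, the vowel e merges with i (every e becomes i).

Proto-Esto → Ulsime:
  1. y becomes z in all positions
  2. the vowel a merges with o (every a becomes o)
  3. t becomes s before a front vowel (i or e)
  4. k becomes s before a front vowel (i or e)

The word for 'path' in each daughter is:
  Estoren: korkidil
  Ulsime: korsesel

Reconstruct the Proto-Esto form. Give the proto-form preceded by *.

Position 4: Estoren has k, Ulsime has s. Estoren preserves k here (none of its changes turn any other segment into k), so the proto-segment is *k.
Position 7: Estoren has i, Ulsime has e. Ulsime preserves e here (none of its changes turn any other segment into e), so the proto-segment is *e.
Position 5: Estoren has i, Ulsime has e. Ulsime preserves e here (none of its changes turn any other segment into e), so the proto-segment is *e.
Continuing position by position gives *korketel; check it forward:
Estoren: *korketel > korkedel > korkidil  (by intervocalic voicing, vowel merger)
Ulsime: *korketel > korkesel > korsesel  (by palatalisation, palatalisation)
Only *korketel yields all of Estoren korkidil, Ulsime korsesel.

*korketel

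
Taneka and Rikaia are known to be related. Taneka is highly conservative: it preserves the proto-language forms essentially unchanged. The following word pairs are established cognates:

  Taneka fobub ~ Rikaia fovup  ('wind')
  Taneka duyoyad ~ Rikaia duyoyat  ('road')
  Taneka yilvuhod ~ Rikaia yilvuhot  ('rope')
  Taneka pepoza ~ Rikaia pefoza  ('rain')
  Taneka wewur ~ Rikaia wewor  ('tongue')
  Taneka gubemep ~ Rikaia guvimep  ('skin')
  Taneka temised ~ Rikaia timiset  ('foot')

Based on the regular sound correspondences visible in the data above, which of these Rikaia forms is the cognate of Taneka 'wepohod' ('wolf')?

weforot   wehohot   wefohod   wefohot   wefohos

pepoza ~ pefoza — Taneka p corresponds to Rikaia f between vowels (before a back vowel).
duyoyad ~ duyoyat, yilvuhod ~ yilvuhot — Taneka d corresponds to Rikaia t word-finally.
Applying these to Taneka 'wepohod':
  wepohod → wefohod   (p→f between vowels (before a back vowel))
  wefohod → wefohot   (d→t word-finally)
So the Rikaia cognate is 'wefohot'.

wefohot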